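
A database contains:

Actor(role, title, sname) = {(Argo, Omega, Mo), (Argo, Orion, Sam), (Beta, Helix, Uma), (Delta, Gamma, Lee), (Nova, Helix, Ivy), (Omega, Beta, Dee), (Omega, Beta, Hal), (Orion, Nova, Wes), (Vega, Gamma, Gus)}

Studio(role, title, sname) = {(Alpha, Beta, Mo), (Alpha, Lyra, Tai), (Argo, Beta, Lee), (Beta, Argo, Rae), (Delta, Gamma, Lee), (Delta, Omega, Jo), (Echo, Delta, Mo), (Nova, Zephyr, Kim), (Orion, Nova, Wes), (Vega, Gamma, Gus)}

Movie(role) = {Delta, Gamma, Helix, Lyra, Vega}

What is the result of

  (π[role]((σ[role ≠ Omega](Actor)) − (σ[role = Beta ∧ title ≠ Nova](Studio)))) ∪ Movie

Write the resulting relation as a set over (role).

{Argo, Beta, Delta, Gamma, Helix, Lyra, Nova, Orion, Vega}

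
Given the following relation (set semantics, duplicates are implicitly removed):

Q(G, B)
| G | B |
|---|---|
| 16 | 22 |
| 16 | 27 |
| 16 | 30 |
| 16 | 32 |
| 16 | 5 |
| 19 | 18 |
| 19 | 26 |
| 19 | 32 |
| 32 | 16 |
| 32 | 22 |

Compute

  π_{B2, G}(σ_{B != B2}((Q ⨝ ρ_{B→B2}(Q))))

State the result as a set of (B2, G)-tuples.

{(16, 32), (18, 19), (22, 16), (22, 32), (26, 19), (27, 16), (30, 16), (32, 16), (32, 19), (5, 16)}

ρ[B→B2]: schema becomes (G, B2); tuples unchanged.
Q ⋈ ρ_{B→B2}(Q) (natural join on G): {(16, 22, 22), (16, 22, 27), (16, 22, 30), (16, 22, 32), (16, 22, 5), (16, 27, 22), (16, 27, 27), (16, 27, 30), (16, 27, 32), (16, 27, 5), (16, 30, 22), (16, 30, 27), (16, 30, 30), (16, 30, 32), (16, 30, 5), (16, 32, 22), (16, 32, 27), (16, 32, 30), (16, 32, 32), (16, 32, 5), (16, 5, 22), (16, 5, 27), (16, 5, 30), (16, 5, 32), (16, 5, 5), (19, 18, 18), (19, 18, 26), (19, 18, 32), (19, 26, 18), (19, 26, 26), (19, 26, 32), (19, 32, 18), (19, 32, 26), (19, 32, 32), (32, 16, 16), (32, 16, 22), (32, 22, 16), (32, 22, 22)}
σ[B != B2]: keep tuples satisfying B != B2 → {(16, 22, 27), (16, 22, 30), (16, 22, 32), (16, 22, 5), (16, 27, 22), (16, 27, 30), (16, 27, 32), (16, 27, 5), (16, 30, 22), (16, 30, 27), (16, 30, 32), (16, 30, 5), (16, 32, 22), (16, 32, 27), (16, 32, 30), (16, 32, 5), (16, 5, 22), (16, 5, 27), (16, 5, 30), (16, 5, 32), (19, 18, 26), (19, 18, 32), (19, 26, 18), (19, 26, 32), (19, 32, 18), (19, 32, 26), (32, 16, 22), (32, 22, 16)}
Projecting to B2, G (18 duplicate(s) eliminated): {(16, 32), (18, 19), (22, 16), (22, 32), (26, 19), (27, 16), (30, 16), (32, 16), (32, 19), (5, 16)}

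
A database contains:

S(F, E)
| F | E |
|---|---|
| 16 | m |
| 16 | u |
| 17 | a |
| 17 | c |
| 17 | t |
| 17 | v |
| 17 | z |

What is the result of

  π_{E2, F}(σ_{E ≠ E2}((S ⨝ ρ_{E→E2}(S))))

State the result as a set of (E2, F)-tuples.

ρ[E→E2]: schema becomes (F, E2); tuples unchanged.
S ⋈ ρ_{E→E2}(S) (natural join on F): {(16, m, m), (16, m, u), (16, u, m), (16, u, u), (17, a, a), (17, a, c), (17, a, t), (17, a, v), (17, a, z), (17, c, a), (17, c, c), (17, c, t), (17, c, v), (17, c, z), (17, t, a), (17, t, c), (17, t, t), (17, t, v), (17, t, z), (17, v, a), (17, v, c), (17, v, t), (17, v, v), (17, v, z), (17, z, a), (17, z, c), (17, z, t), (17, z, v), (17, z, z)}
Apply σ_{E ≠ E2}; surviving tuples: {(16, m, u), (16, u, m), (17, a, c), (17, a, t), (17, a, v), (17, a, z), (17, c, a), (17, c, t), (17, c, v), (17, c, z), (17, t, a), (17, t, c), (17, t, v), (17, t, z), (17, v, a), (17, v, c), (17, v, t), (17, v, z), (17, z, a), (17, z, c), (17, z, t), (17, z, v)}
π_{E2, F} gives {(a, 17), (c, 17), (m, 16), (t, 17), (u, 16), (v, 17), (z, 17)} (15 duplicate(s) eliminated).

{(a, 17), (c, 17), (m, 16), (t, 17), (u, 16), (v, 17), (z, 17)}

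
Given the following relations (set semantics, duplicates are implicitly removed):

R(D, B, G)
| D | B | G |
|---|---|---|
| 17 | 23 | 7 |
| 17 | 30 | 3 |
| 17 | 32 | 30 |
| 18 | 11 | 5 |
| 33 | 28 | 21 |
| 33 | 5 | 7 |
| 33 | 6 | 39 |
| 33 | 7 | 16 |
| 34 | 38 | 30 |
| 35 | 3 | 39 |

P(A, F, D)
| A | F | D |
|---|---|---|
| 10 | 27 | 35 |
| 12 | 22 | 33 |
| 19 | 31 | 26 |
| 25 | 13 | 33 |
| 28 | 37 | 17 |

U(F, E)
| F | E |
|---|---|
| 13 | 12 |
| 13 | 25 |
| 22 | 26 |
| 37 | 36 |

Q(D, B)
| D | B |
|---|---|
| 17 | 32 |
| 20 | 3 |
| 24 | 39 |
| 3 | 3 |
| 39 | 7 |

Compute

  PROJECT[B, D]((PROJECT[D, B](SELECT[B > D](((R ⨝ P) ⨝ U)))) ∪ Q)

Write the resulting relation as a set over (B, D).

R ⋈ P (natural join on D): {(17, 23, 7, 28, 37), (17, 30, 3, 28, 37), (17, 32, 30, 28, 37), (33, 28, 21, 12, 22), (33, 28, 21, 25, 13), (33, 5, 7, 12, 22), (33, 5, 7, 25, 13), (33, 6, 39, 12, 22), (33, 6, 39, 25, 13), (33, 7, 16, 12, 22), (33, 7, 16, 25, 13), (35, 3, 39, 10, 27)}
(R ⨝ P) ⋈ U (natural join on F): {(17, 23, 7, 28, 37, 36), (17, 30, 3, 28, 37, 36), (17, 32, 30, 28, 37, 36), (33, 28, 21, 12, 22, 26), (33, 28, 21, 25, 13, 12), (33, 28, 21, 25, 13, 25), (33, 5, 7, 12, 22, 26), (33, 5, 7, 25, 13, 12), (33, 5, 7, 25, 13, 25), (33, 6, 39, 12, 22, 26), (33, 6, 39, 25, 13, 12), (33, 6, 39, 25, 13, 25), (33, 7, 16, 12, 22, 26), (33, 7, 16, 25, 13, 12), (33, 7, 16, 25, 13, 25)}
Selection B > D: {(17, 23, 7, 28, 37, 36), (17, 30, 3, 28, 37, 36), (17, 32, 30, 28, 37, 36)}
π[D, B]: project onto (D, B) → {(17, 23), (17, 30), (17, 32)}
Set union of the two operands is {(17, 23), (17, 30), (17, 32), (20, 3), (24, 39), (3, 3), (39, 7)}.
π[B, D]: project onto (B, D) → {(23, 17), (3, 20), (3, 3), (30, 17), (32, 17), (39, 24), (7, 39)}

{(23, 17), (3, 20), (3, 3), (30, 17), (32, 17), (39, 24), (7, 39)}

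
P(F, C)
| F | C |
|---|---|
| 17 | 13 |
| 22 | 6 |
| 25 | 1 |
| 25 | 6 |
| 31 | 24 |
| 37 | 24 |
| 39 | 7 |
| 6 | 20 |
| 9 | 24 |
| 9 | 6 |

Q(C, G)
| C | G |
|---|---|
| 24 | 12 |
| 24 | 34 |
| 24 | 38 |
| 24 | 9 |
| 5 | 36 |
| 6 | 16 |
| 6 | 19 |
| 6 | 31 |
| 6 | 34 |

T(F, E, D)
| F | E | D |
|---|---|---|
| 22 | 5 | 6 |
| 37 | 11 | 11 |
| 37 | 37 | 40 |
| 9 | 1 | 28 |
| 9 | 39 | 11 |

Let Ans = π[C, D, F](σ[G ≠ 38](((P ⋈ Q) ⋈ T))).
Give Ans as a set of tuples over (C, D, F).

P ⋈ Q (natural join on C): {(22, 6, 16), (22, 6, 19), (22, 6, 31), (22, 6, 34), (25, 6, 16), (25, 6, 19), (25, 6, 31), (25, 6, 34), (31, 24, 12), (31, 24, 34), (31, 24, 38), (31, 24, 9), (37, 24, 12), (37, 24, 34), (37, 24, 38), (37, 24, 9), (9, 24, 12), (9, 24, 34), (9, 24, 38), (9, 24, 9), (9, 6, 16), (9, 6, 19), (9, 6, 31), (9, 6, 34)}
(P ⋈ Q) ⋈ T (natural join on F): {(22, 6, 16, 5, 6), (22, 6, 19, 5, 6), (22, 6, 31, 5, 6), (22, 6, 34, 5, 6), (37, 24, 12, 11, 11), (37, 24, 12, 37, 40), (37, 24, 34, 11, 11), (37, 24, 34, 37, 40), (37, 24, 38, 11, 11), (37, 24, 38, 37, 40), (37, 24, 9, 11, 11), (37, 24, 9, 37, 40), (9, 24, 12, 1, 28), (9, 24, 12, 39, 11), (9, 24, 34, 1, 28), (9, 24, 34, 39, 11), (9, 24, 38, 1, 28), (9, 24, 38, 39, 11), (9, 24, 9, 1, 28), (9, 24, 9, 39, 11), (9, 6, 16, 1, 28), (9, 6, 16, 39, 11), (9, 6, 19, 1, 28), (9, 6, 19, 39, 11), (9, 6, 31, 1, 28), (9, 6, 31, 39, 11), (9, 6, 34, 1, 28), (9, 6, 34, 39, 11)}
Filtering on G ≠ 38 leaves {(22, 6, 16, 5, 6), (22, 6, 19, 5, 6), (22, 6, 31, 5, 6), (22, 6, 34, 5, 6), (37, 24, 12, 11, 11), (37, 24, 12, 37, 40), (37, 24, 34, 11, 11), (37, 24, 34, 37, 40), (37, 24, 9, 11, 11), (37, 24, 9, 37, 40), (9, 24, 12, 1, 28), (9, 24, 12, 39, 11), (9, 24, 34, 1, 28), (9, 24, 34, 39, 11), (9, 24, 9, 1, 28), (9, 24, 9, 39, 11), (9, 6, 16, 1, 28), (9, 6, 16, 39, 11), (9, 6, 19, 1, 28), (9, 6, 19, 39, 11), (9, 6, 31, 1, 28), (9, 6, 31, 39, 11), (9, 6, 34, 1, 28), (9, 6, 34, 39, 11)}.
π_{C, D, F} gives {(24, 11, 37), (24, 11, 9), (24, 28, 9), (24, 40, 37), (6, 11, 9), (6, 28, 9), (6, 6, 22)} (17 duplicate(s) eliminated).

{(24, 11, 37), (24, 11, 9), (24, 28, 9), (24, 40, 37), (6, 11, 9), (6, 28, 9), (6, 6, 22)}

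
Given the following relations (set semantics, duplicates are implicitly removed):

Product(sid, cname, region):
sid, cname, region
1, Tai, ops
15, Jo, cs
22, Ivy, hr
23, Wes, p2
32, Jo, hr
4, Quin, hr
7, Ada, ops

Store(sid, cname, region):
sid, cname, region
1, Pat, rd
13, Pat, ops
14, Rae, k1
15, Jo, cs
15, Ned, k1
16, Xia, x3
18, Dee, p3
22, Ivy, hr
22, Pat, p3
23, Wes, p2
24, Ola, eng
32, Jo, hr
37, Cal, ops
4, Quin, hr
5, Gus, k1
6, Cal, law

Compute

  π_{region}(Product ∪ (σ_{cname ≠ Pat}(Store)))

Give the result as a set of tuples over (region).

{cs, eng, hr, k1, law, ops, p2, p3, x3}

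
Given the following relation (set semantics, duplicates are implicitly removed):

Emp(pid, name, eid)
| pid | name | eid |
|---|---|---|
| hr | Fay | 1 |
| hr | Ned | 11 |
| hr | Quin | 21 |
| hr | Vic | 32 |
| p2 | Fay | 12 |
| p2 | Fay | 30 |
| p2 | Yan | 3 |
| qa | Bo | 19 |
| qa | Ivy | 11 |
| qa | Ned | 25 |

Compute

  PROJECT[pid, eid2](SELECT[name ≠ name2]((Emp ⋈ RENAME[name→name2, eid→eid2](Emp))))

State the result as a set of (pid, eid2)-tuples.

{(hr, 1), (hr, 11), (hr, 21), (hr, 32), (p2, 12), (p2, 3), (p2, 30), (qa, 11), (qa, 19), (qa, 25)}

ρ[name→name2, eid→eid2]: schema becomes (pid, name2, eid2); tuples unchanged.
Emp ⋈ RENAME[name→name2, eid→eid2](Emp) (natural join on pid): {(hr, Fay, 1, Fay, 1), (hr, Fay, 1, Ned, 11), (hr, Fay, 1, Quin, 21), (hr, Fay, 1, Vic, 32), (hr, Ned, 11, Fay, 1), (hr, Ned, 11, Ned, 11), (hr, Ned, 11, Quin, 21), (hr, Ned, 11, Vic, 32), (hr, Quin, 21, Fay, 1), (hr, Quin, 21, Ned, 11), (hr, Quin, 21, Quin, 21), (hr, Quin, 21, Vic, 32), (hr, Vic, 32, Fay, 1), (hr, Vic, 32, Ned, 11), (hr, Vic, 32, Quin, 21), (hr, Vic, 32, Vic, 32), (p2, Fay, 12, Fay, 12), (p2, Fay, 12, Fay, 30), (p2, Fay, 12, Yan, 3), (p2, Fay, 30, Fay, 12), (p2, Fay, 30, Fay, 30), (p2, Fay, 30, Yan, 3), (p2, Yan, 3, Fay, 12), (p2, Yan, 3, Fay, 30), (p2, Yan, 3, Yan, 3), (qa, Bo, 19, Bo, 19), (qa, Bo, 19, Ivy, 11), (qa, Bo, 19, Ned, 25), (qa, Ivy, 11, Bo, 19), (qa, Ivy, 11, Ivy, 11), (qa, Ivy, 11, Ned, 25), (qa, Ned, 25, Bo, 19), (qa, Ned, 25, Ivy, 11), (qa, Ned, 25, Ned, 25)}
Apply σ_{name ≠ name2}; surviving tuples: {(hr, Fay, 1, Ned, 11), (hr, Fay, 1, Quin, 21), (hr, Fay, 1, Vic, 32), (hr, Ned, 11, Fay, 1), (hr, Ned, 11, Quin, 21), (hr, Ned, 11, Vic, 32), (hr, Quin, 21, Fay, 1), (hr, Quin, 21, Ned, 11), (hr, Quin, 21, Vic, 32), (hr, Vic, 32, Fay, 1), (hr, Vic, 32, Ned, 11), (hr, Vic, 32, Quin, 21), (p2, Fay, 12, Yan, 3), (p2, Fay, 30, Yan, 3), (p2, Yan, 3, Fay, 12), (p2, Yan, 3, Fay, 30), (qa, Bo, 19, Ivy, 11), (qa, Bo, 19, Ned, 25), (qa, Ivy, 11, Bo, 19), (qa, Ivy, 11, Ned, 25), (qa, Ned, 25, Bo, 19), (qa, Ned, 25, Ivy, 11)}
Keep only column(s) pid, eid2 (12 duplicate(s) eliminated): {(hr, 1), (hr, 11), (hr, 21), (hr, 32), (p2, 12), (p2, 3), (p2, 30), (qa, 11), (qa, 19), (qa, 25)}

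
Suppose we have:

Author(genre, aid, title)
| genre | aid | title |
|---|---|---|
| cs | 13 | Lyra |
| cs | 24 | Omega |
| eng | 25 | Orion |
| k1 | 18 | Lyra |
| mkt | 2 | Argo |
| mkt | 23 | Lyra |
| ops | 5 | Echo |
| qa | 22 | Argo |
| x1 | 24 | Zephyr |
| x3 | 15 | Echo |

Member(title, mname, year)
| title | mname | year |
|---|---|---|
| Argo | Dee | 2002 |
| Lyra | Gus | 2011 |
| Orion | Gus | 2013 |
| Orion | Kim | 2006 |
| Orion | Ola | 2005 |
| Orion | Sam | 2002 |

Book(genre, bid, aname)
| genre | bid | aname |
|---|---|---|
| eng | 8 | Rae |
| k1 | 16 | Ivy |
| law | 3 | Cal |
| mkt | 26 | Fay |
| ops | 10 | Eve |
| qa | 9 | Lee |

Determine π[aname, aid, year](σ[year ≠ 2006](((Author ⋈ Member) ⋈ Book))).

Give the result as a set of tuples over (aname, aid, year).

Natural join on title: {(cs, 13, Lyra, Gus, 2011), (eng, 25, Orion, Gus, 2013), (eng, 25, Orion, Kim, 2006), (eng, 25, Orion, Ola, 2005), (eng, 25, Orion, Sam, 2002), (k1, 18, Lyra, Gus, 2011), (mkt, 2, Argo, Dee, 2002), (mkt, 23, Lyra, Gus, 2011), (qa, 22, Argo, Dee, 2002)}
Natural join on genre: {(eng, 25, Orion, Gus, 2013, 8, Rae), (eng, 25, Orion, Kim, 2006, 8, Rae), (eng, 25, Orion, Ola, 2005, 8, Rae), (eng, 25, Orion, Sam, 2002, 8, Rae), (k1, 18, Lyra, Gus, 2011, 16, Ivy), (mkt, 2, Argo, Dee, 2002, 26, Fay), (mkt, 23, Lyra, Gus, 2011, 26, Fay), (qa, 22, Argo, Dee, 2002, 9, Lee)}
Apply σ_{year ≠ 2006}; surviving tuples: {(eng, 25, Orion, Gus, 2013, 8, Rae), (eng, 25, Orion, Ola, 2005, 8, Rae), (eng, 25, Orion, Sam, 2002, 8, Rae), (k1, 18, Lyra, Gus, 2011, 16, Ivy), (mkt, 2, Argo, Dee, 2002, 26, Fay), (mkt, 23, Lyra, Gus, 2011, 26, Fay), (qa, 22, Argo, Dee, 2002, 9, Lee)}
Projecting to aname, aid, year: {(Fay, 2, 2002), (Fay, 23, 2011), (Ivy, 18, 2011), (Lee, 22, 2002), (Rae, 25, 2002), (Rae, 25, 2005), (Rae, 25, 2013)}

{(Fay, 2, 2002), (Fay, 23, 2011), (Ivy, 18, 2011), (Lee, 22, 2002), (Rae, 25, 2002), (Rae, 25, 2005), (Rae, 25, 2013)}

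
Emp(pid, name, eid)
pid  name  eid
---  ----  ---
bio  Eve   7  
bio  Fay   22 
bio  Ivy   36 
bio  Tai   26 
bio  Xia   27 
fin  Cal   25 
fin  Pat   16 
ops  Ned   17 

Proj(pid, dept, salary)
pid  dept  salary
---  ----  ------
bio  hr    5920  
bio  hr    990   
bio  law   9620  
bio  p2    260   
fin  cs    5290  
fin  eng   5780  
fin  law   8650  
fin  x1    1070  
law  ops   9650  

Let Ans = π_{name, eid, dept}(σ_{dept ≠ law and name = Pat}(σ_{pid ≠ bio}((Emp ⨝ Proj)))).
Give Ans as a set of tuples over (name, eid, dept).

{(Pat, 16, cs), (Pat, 16, eng), (Pat, 16, x1)}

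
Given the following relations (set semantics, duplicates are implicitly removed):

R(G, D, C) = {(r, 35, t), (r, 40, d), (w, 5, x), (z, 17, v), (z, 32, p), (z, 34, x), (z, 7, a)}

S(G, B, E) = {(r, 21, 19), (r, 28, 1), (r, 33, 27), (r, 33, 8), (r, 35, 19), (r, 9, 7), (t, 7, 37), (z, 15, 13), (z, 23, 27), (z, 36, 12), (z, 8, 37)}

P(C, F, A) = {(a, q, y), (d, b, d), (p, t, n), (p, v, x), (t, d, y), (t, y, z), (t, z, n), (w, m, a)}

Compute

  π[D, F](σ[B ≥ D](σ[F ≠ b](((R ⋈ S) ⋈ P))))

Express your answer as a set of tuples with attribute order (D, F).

{(32, t), (32, v), (35, d), (35, y), (35, z), (7, q)}

Joining R and S on G yields {(r, 35, t, 21, 19), (r, 35, t, 28, 1), (r, 35, t, 33, 27), (r, 35, t, 33, 8), (r, 35, t, 35, 19), (r, 35, t, 9, 7), (r, 40, d, 21, 19), (r, 40, d, 28, 1), (r, 40, d, 33, 27), (r, 40, d, 33, 8), (r, 40, d, 35, 19), (r, 40, d, 9, 7), (z, 17, v, 15, 13), (z, 17, v, 23, 27), (z, 17, v, 36, 12), (z, 17, v, 8, 37), (z, 32, p, 15, 13), (z, 32, p, 23, 27), (z, 32, p, 36, 12), (z, 32, p, 8, 37), (z, 34, x, 15, 13), (z, 34, x, 23, 27), (z, 34, x, 36, 12), (z, 34, x, 8, 37), (z, 7, a, 15, 13), (z, 7, a, 23, 27), (z, 7, a, 36, 12), (z, 7, a, 8, 37)}.
Joining (R ⋈ S) and P on C yields {(r, 35, t, 21, 19, d, y), (r, 35, t, 21, 19, y, z), (r, 35, t, 21, 19, z, n), (r, 35, t, 28, 1, d, y), (r, 35, t, 28, 1, y, z), (r, 35, t, 28, 1, z, n), (r, 35, t, 33, 27, d, y), (r, 35, t, 33, 27, y, z), (r, 35, t, 33, 27, z, n), (r, 35, t, 33, 8, d, y), (r, 35, t, 33, 8, y, z), (r, 35, t, 33, 8, z, n), (r, 35, t, 35, 19, d, y), (r, 35, t, 35, 19, y, z), (r, 35, t, 35, 19, z, n), (r, 35, t, 9, 7, d, y), (r, 35, t, 9, 7, y, z), (r, 35, t, 9, 7, z, n), (r, 40, d, 21, 19, b, d), (r, 40, d, 28, 1, b, d), (r, 40, d, 33, 27, b, d), (r, 40, d, 33, 8, b, d), (r, 40, d, 35, 19, b, d), (r, 40, d, 9, 7, b, d), (z, 32, p, 15, 13, t, n), (z, 32, p, 15, 13, v, x), (z, 32, p, 23, 27, t, n), (z, 32, p, 23, 27, v, x), (z, 32, p, 36, 12, t, n), (z, 32, p, 36, 12, v, x), (z, 32, p, 8, 37, t, n), (z, 32, p, 8, 37, v, x), (z, 7, a, 15, 13, q, y), (z, 7, a, 23, 27, q, y), (z, 7, a, 36, 12, q, y), (z, 7, a, 8, 37, q, y)}.
σ[F ≠ b]: keep tuples satisfying F ≠ b → {(r, 35, t, 21, 19, d, y), (r, 35, t, 21, 19, y, z), (r, 35, t, 21, 19, z, n), (r, 35, t, 28, 1, d, y), (r, 35, t, 28, 1, y, z), (r, 35, t, 28, 1, z, n), (r, 35, t, 33, 27, d, y), (r, 35, t, 33, 27, y, z), (r, 35, t, 33, 27, z, n), (r, 35, t, 33, 8, d, y), (r, 35, t, 33, 8, y, z), (r, 35, t, 33, 8, z, n), (r, 35, t, 35, 19, d, y), (r, 35, t, 35, 19, y, z), (r, 35, t, 35, 19, z, n), (r, 35, t, 9, 7, d, y), (r, 35, t, 9, 7, y, z), (r, 35, t, 9, 7, z, n), (z, 32, p, 15, 13, t, n), (z, 32, p, 15, 13, v, x), (z, 32, p, 23, 27, t, n), (z, 32, p, 23, 27, v, x), (z, 32, p, 36, 12, t, n), (z, 32, p, 36, 12, v, x), (z, 32, p, 8, 37, t, n), (z, 32, p, 8, 37, v, x), (z, 7, a, 15, 13, q, y), (z, 7, a, 23, 27, q, y), (z, 7, a, 36, 12, q, y), (z, 7, a, 8, 37, q, y)}
σ[B ≥ D]: keep tuples satisfying B ≥ D → {(r, 35, t, 35, 19, d, y), (r, 35, t, 35, 19, y, z), (r, 35, t, 35, 19, z, n), (z, 32, p, 36, 12, t, n), (z, 32, p, 36, 12, v, x), (z, 7, a, 15, 13, q, y), (z, 7, a, 23, 27, q, y), (z, 7, a, 36, 12, q, y), (z, 7, a, 8, 37, q, y)}
π_{D, F} gives {(32, t), (32, v), (35, d), (35, y), (35, z), (7, q)} (3 duplicate(s) eliminated).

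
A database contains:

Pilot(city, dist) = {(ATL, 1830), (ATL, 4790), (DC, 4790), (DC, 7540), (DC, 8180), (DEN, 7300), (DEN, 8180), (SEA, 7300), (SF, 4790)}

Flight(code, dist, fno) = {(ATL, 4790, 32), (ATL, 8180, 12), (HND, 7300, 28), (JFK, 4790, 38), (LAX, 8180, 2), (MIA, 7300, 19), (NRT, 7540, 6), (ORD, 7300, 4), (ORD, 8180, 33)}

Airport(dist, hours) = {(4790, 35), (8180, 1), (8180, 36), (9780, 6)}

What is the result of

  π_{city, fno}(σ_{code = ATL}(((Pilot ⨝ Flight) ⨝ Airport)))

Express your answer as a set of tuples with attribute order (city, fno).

{(ATL, 32), (DC, 12), (DC, 32), (DEN, 12), (SF, 32)}

Pilot ⋈ Flight (natural join on dist): {(ATL, 4790, ATL, 32), (ATL, 4790, JFK, 38), (DC, 4790, ATL, 32), (DC, 4790, JFK, 38), (DC, 7540, NRT, 6), (DC, 8180, ATL, 12), (DC, 8180, LAX, 2), (DC, 8180, ORD, 33), (DEN, 7300, HND, 28), (DEN, 7300, MIA, 19), (DEN, 7300, ORD, 4), (DEN, 8180, ATL, 12), (DEN, 8180, LAX, 2), (DEN, 8180, ORD, 33), (SEA, 7300, HND, 28), (SEA, 7300, MIA, 19), (SEA, 7300, ORD, 4), (SF, 4790, ATL, 32), (SF, 4790, JFK, 38)}
(Pilot ⨝ Flight) ⋈ Airport (natural join on dist): {(ATL, 4790, ATL, 32, 35), (ATL, 4790, JFK, 38, 35), (DC, 4790, ATL, 32, 35), (DC, 4790, JFK, 38, 35), (DC, 8180, ATL, 12, 1), (DC, 8180, ATL, 12, 36), (DC, 8180, LAX, 2, 1), (DC, 8180, LAX, 2, 36), (DC, 8180, ORD, 33, 1), (DC, 8180, ORD, 33, 36), (DEN, 8180, ATL, 12, 1), (DEN, 8180, ATL, 12, 36), (DEN, 8180, LAX, 2, 1), (DEN, 8180, LAX, 2, 36), (DEN, 8180, ORD, 33, 1), (DEN, 8180, ORD, 33, 36), (SF, 4790, ATL, 32, 35), (SF, 4790, JFK, 38, 35)}
Filtering on code = ATL leaves {(ATL, 4790, ATL, 32, 35), (DC, 4790, ATL, 32, 35), (DC, 8180, ATL, 12, 1), (DC, 8180, ATL, 12, 36), (DEN, 8180, ATL, 12, 1), (DEN, 8180, ATL, 12, 36), (SF, 4790, ATL, 32, 35)}.
Keep only column(s) city, fno (2 duplicate(s) eliminated): {(ATL, 32), (DC, 12), (DC, 32), (DEN, 12), (SF, 32)}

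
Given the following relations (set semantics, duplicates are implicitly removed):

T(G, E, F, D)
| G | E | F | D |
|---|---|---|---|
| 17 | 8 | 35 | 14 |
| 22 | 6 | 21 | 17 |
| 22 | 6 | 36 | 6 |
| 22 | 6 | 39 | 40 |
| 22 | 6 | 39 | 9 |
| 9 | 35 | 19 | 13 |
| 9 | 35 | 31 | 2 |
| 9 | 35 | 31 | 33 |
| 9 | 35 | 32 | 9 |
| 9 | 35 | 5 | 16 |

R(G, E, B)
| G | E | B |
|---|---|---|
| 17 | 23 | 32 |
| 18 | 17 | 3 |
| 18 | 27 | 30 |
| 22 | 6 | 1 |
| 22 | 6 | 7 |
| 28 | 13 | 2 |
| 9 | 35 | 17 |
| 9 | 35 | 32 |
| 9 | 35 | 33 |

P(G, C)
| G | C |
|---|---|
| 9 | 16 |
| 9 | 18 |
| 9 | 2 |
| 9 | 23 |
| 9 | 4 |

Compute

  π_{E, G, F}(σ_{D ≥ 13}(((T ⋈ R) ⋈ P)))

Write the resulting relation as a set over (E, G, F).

{(35, 9, 19), (35, 9, 31), (35, 9, 5)}

T ⋈ R (natural join on G, E): {(22, 6, 21, 17, 1), (22, 6, 21, 17, 7), (22, 6, 36, 6, 1), (22, 6, 36, 6, 7), (22, 6, 39, 40, 1), (22, 6, 39, 40, 7), (22, 6, 39, 9, 1), (22, 6, 39, 9, 7), (9, 35, 19, 13, 17), (9, 35, 19, 13, 32), (9, 35, 19, 13, 33), (9, 35, 31, 2, 17), (9, 35, 31, 2, 32), (9, 35, 31, 2, 33), (9, 35, 31, 33, 17), (9, 35, 31, 33, 32), (9, 35, 31, 33, 33), (9, 35, 32, 9, 17), (9, 35, 32, 9, 32), (9, 35, 32, 9, 33), (9, 35, 5, 16, 17), (9, 35, 5, 16, 32), (9, 35, 5, 16, 33)}
(T ⋈ R) ⋈ P (natural join on G): {(9, 35, 19, 13, 17, 16), (9, 35, 19, 13, 17, 18), (9, 35, 19, 13, 17, 2), (9, 35, 19, 13, 17, 23), (9, 35, 19, 13, 17, 4), (9, 35, 19, 13, 32, 16), (9, 35, 19, 13, 32, 18), (9, 35, 19, 13, 32, 2), (9, 35, 19, 13, 32, 23), (9, 35, 19, 13, 32, 4), (9, 35, 19, 13, 33, 16), (9, 35, 19, 13, 33, 18), (9, 35, 19, 13, 33, 2), (9, 35, 19, 13, 33, 23), (9, 35, 19, 13, 33, 4), (9, 35, 31, 2, 17, 16), (9, 35, 31, 2, 17, 18), (9, 35, 31, 2, 17, 2), (9, 35, 31, 2, 17, 23), (9, 35, 31, 2, 17, 4), (9, 35, 31, 2, 32, 16), (9, 35, 31, 2, 32, 18), (9, 35, 31, 2, 32, 2), (9, 35, 31, 2, 32, 23), (9, 35, 31, 2, 32, 4), (9, 35, 31, 2, 33, 16), (9, 35, 31, 2, 33, 18), (9, 35, 31, 2, 33, 2), (9, 35, 31, 2, 33, 23), (9, 35, 31, 2, 33, 4), (9, 35, 31, 33, 17, 16), (9, 35, 31, 33, 17, 18), (9, 35, 31, 33, 17, 2), (9, 35, 31, 33, 17, 23), (9, 35, 31, 33, 17, 4), (9, 35, 31, 33, 32, 16), (9, 35, 31, 33, 32, 18), (9, 35, 31, 33, 32, 2), (9, 35, 31, 33, 32, 23), (9, 35, 31, 33, 32, 4), (9, 35, 31, 33, 33, 16), (9, 35, 31, 33, 33, 18), (9, 35, 31, 33, 33, 2), (9, 35, 31, 33, 33, 23), (9, 35, 31, 33, 33, 4), (9, 35, 32, 9, 17, 16), (9, 35, 32, 9, 17, 18), (9, 35, 32, 9, 17, 2), (9, 35, 32, 9, 17, 23), (9, 35, 32, 9, 17, 4), (9, 35, 32, 9, 32, 16), (9, 35, 32, 9, 32, 18), (9, 35, 32, 9, 32, 2), (9, 35, 32, 9, 32, 23), (9, 35, 32, 9, 32, 4), (9, 35, 32, 9, 33, 16), (9, 35, 32, 9, 33, 18), (9, 35, 32, 9, 33, 2), (9, 35, 32, 9, 33, 23), (9, 35, 32, 9, 33, 4), (9, 35, 5, 16, 17, 16), (9, 35, 5, 16, 17, 18), (9, 35, 5, 16, 17, 2), (9, 35, 5, 16, 17, 23), (9, 35, 5, 16, 17, 4), (9, 35, 5, 16, 32, 16), (9, 35, 5, 16, 32, 18), (9, 35, 5, 16, 32, 2), (9, 35, 5, 16, 32, 23), (9, 35, 5, 16, 32, 4), (9, 35, 5, 16, 33, 16), (9, 35, 5, 16, 33, 18), (9, 35, 5, 16, 33, 2), (9, 35, 5, 16, 33, 23), (9, 35, 5, 16, 33, 4)}
σ[D ≥ 13]: keep tuples satisfying D ≥ 13 → {(9, 35, 19, 13, 17, 16), (9, 35, 19, 13, 17, 18), (9, 35, 19, 13, 17, 2), (9, 35, 19, 13, 17, 23), (9, 35, 19, 13, 17, 4), (9, 35, 19, 13, 32, 16), (9, 35, 19, 13, 32, 18), (9, 35, 19, 13, 32, 2), (9, 35, 19, 13, 32, 23), (9, 35, 19, 13, 32, 4), (9, 35, 19, 13, 33, 16), (9, 35, 19, 13, 33, 18), (9, 35, 19, 13, 33, 2), (9, 35, 19, 13, 33, 23), (9, 35, 19, 13, 33, 4), (9, 35, 31, 33, 17, 16), (9, 35, 31, 33, 17, 18), (9, 35, 31, 33, 17, 2), (9, 35, 31, 33, 17, 23), (9, 35, 31, 33, 17, 4), (9, 35, 31, 33, 32, 16), (9, 35, 31, 33, 32, 18), (9, 35, 31, 33, 32, 2), (9, 35, 31, 33, 32, 23), (9, 35, 31, 33, 32, 4), (9, 35, 31, 33, 33, 16), (9, 35, 31, 33, 33, 18), (9, 35, 31, 33, 33, 2), (9, 35, 31, 33, 33, 23), (9, 35, 31, 33, 33, 4), (9, 35, 5, 16, 17, 16), (9, 35, 5, 16, 17, 18), (9, 35, 5, 16, 17, 2), (9, 35, 5, 16, 17, 23), (9, 35, 5, 16, 17, 4), (9, 35, 5, 16, 32, 16), (9, 35, 5, 16, 32, 18), (9, 35, 5, 16, 32, 2), (9, 35, 5, 16, 32, 23), (9, 35, 5, 16, 32, 4), (9, 35, 5, 16, 33, 16), (9, 35, 5, 16, 33, 18), (9, 35, 5, 16, 33, 2), (9, 35, 5, 16, 33, 23), (9, 35, 5, 16, 33, 4)}
π[E, G, F]: project onto (E, G, F) (42 duplicate(s) eliminated) → {(35, 9, 19), (35, 9, 31), (35, 9, 5)}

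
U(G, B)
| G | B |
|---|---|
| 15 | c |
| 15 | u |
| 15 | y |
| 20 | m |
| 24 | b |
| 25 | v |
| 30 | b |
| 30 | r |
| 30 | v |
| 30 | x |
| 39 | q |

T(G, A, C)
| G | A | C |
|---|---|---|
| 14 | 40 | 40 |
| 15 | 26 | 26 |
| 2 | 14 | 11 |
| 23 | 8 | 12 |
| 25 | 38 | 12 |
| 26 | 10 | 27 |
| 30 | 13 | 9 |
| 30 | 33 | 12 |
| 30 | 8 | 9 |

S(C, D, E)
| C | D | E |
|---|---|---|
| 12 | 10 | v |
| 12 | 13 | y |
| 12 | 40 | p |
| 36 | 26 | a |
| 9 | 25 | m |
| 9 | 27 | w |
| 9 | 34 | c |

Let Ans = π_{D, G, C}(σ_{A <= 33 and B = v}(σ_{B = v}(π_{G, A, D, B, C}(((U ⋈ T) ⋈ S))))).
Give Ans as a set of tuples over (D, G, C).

Natural join on G: {(15, c, 26, 26), (15, u, 26, 26), (15, y, 26, 26), (25, v, 38, 12), (30, b, 13, 9), (30, b, 33, 12), (30, b, 8, 9), (30, r, 13, 9), (30, r, 33, 12), (30, r, 8, 9), (30, v, 13, 9), (30, v, 33, 12), (30, v, 8, 9), (30, x, 13, 9), (30, x, 33, 12), (30, x, 8, 9)}
Natural join on C: {(25, v, 38, 12, 10, v), (25, v, 38, 12, 13, y), (25, v, 38, 12, 40, p), (30, b, 13, 9, 25, m), (30, b, 13, 9, 27, w), (30, b, 13, 9, 34, c), (30, b, 33, 12, 10, v), (30, b, 33, 12, 13, y), (30, b, 33, 12, 40, p), (30, b, 8, 9, 25, m), (30, b, 8, 9, 27, w), (30, b, 8, 9, 34, c), (30, r, 13, 9, 25, m), (30, r, 13, 9, 27, w), (30, r, 13, 9, 34, c), (30, r, 33, 12, 10, v), (30, r, 33, 12, 13, y), (30, r, 33, 12, 40, p), (30, r, 8, 9, 25, m), (30, r, 8, 9, 27, w), (30, r, 8, 9, 34, c), (30, v, 13, 9, 25, m), (30, v, 13, 9, 27, w), (30, v, 13, 9, 34, c), (30, v, 33, 12, 10, v), (30, v, 33, 12, 13, y), (30, v, 33, 12, 40, p), (30, v, 8, 9, 25, m), (30, v, 8, 9, 27, w), (30, v, 8, 9, 34, c), (30, x, 13, 9, 25, m), (30, x, 13, 9, 27, w), (30, x, 13, 9, 34, c), (30, x, 33, 12, 10, v), (30, x, 33, 12, 13, y), (30, x, 33, 12, 40, p), (30, x, 8, 9, 25, m), (30, x, 8, 9, 27, w), (30, x, 8, 9, 34, c)}
Keep only column(s) G, A, D, B, C: {(25, 38, 10, v, 12), (25, 38, 13, v, 12), (25, 38, 40, v, 12), (30, 13, 25, b, 9), (30, 13, 25, r, 9), (30, 13, 25, v, 9), (30, 13, 25, x, 9), (30, 13, 27, b, 9), (30, 13, 27, r, 9), (30, 13, 27, v, 9), (30, 13, 27, x, 9), (30, 13, 34, b, 9), (30, 13, 34, r, 9), (30, 13, 34, v, 9), (30, 13, 34, x, 9), (30, 33, 10, b, 12), (30, 33, 10, r, 12), (30, 33, 10, v, 12), (30, 33, 10, x, 12), (30, 33, 13, b, 12), (30, 33, 13, r, 12), (30, 33, 13, v, 12), (30, 33, 13, x, 12), (30, 33, 40, b, 12), (30, 33, 40, r, 12), (30, 33, 40, v, 12), (30, 33, 40, x, 12), (30, 8, 25, b, 9), (30, 8, 25, r, 9), (30, 8, 25, v, 9), (30, 8, 25, x, 9), (30, 8, 27, b, 9), (30, 8, 27, r, 9), (30, 8, 27, v, 9), (30, 8, 27, x, 9), (30, 8, 34, b, 9), (30, 8, 34, r, 9), (30, 8, 34, v, 9), (30, 8, 34, x, 9)}
Apply σ_{B = v}; surviving tuples: {(25, 38, 10, v, 12), (25, 38, 13, v, 12), (25, 38, 40, v, 12), (30, 13, 25, v, 9), (30, 13, 27, v, 9), (30, 13, 34, v, 9), (30, 33, 10, v, 12), (30, 33, 13, v, 12), (30, 33, 40, v, 12), (30, 8, 25, v, 9), (30, 8, 27, v, 9), (30, 8, 34, v, 9)}
Apply σ_{A <= 33 and B = v}; surviving tuples: {(30, 13, 25, v, 9), (30, 13, 27, v, 9), (30, 13, 34, v, 9), (30, 33, 10, v, 12), (30, 33, 13, v, 12), (30, 33, 40, v, 12), (30, 8, 25, v, 9), (30, 8, 27, v, 9), (30, 8, 34, v, 9)}
Keep only column(s) D, G, C (3 duplicate(s) eliminated): {(10, 30, 12), (13, 30, 12), (25, 30, 9), (27, 30, 9), (34, 30, 9), (40, 30, 12)}

{(10, 30, 12), (13, 30, 12), (25, 30, 9), (27, 30, 9), (34, 30, 9), (40, 30, 12)}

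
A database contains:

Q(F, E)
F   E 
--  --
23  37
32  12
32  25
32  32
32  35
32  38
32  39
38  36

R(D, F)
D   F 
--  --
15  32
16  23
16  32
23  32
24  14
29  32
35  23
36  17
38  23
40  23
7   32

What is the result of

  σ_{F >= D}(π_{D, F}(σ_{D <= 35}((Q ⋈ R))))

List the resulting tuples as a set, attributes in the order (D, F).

{(15, 32), (16, 23), (16, 32), (23, 32), (29, 32), (7, 32)}

Natural join on F: {(23, 37, 16), (23, 37, 35), (23, 37, 38), (23, 37, 40), (32, 12, 15), (32, 12, 16), (32, 12, 23), (32, 12, 29), (32, 12, 7), (32, 25, 15), (32, 25, 16), (32, 25, 23), (32, 25, 29), (32, 25, 7), (32, 32, 15), (32, 32, 16), (32, 32, 23), (32, 32, 29), (32, 32, 7), (32, 35, 15), (32, 35, 16), (32, 35, 23), (32, 35, 29), (32, 35, 7), (32, 38, 15), (32, 38, 16), (32, 38, 23), (32, 38, 29), (32, 38, 7), (32, 39, 15), (32, 39, 16), (32, 39, 23), (32, 39, 29), (32, 39, 7)}
Filtering on D <= 35 leaves {(23, 37, 16), (23, 37, 35), (32, 12, 15), (32, 12, 16), (32, 12, 23), (32, 12, 29), (32, 12, 7), (32, 25, 15), (32, 25, 16), (32, 25, 23), (32, 25, 29), (32, 25, 7), (32, 32, 15), (32, 32, 16), (32, 32, 23), (32, 32, 29), (32, 32, 7), (32, 35, 15), (32, 35, 16), (32, 35, 23), (32, 35, 29), (32, 35, 7), (32, 38, 15), (32, 38, 16), (32, 38, 23), (32, 38, 29), (32, 38, 7), (32, 39, 15), (32, 39, 16), (32, 39, 23), (32, 39, 29), (32, 39, 7)}.
Projecting to D, F (25 duplicate(s) eliminated): {(15, 32), (16, 23), (16, 32), (23, 32), (29, 32), (35, 23), (7, 32)}
Filtering on F >= D leaves {(15, 32), (16, 23), (16, 32), (23, 32), (29, 32), (7, 32)}.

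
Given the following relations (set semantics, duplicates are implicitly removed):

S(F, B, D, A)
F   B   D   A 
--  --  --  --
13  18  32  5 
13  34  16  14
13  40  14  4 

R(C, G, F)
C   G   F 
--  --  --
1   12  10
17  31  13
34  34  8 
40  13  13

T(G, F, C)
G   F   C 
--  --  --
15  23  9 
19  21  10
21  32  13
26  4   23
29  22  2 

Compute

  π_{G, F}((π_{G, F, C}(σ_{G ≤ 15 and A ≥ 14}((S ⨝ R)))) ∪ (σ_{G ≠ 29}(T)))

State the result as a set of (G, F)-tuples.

{(13, 13), (15, 23), (19, 21), (21, 32), (26, 4)}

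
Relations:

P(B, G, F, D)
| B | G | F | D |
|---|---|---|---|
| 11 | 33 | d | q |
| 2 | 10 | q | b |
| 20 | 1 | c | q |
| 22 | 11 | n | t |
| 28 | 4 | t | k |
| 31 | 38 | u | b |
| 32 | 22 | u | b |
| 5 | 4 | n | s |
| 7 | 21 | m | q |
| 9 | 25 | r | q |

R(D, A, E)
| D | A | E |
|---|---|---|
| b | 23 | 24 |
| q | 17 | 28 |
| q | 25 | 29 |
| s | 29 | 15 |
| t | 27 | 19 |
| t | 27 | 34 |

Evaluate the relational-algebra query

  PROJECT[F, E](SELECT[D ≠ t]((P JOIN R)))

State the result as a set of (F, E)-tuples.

Natural join on D: {(11, 33, d, q, 17, 28), (11, 33, d, q, 25, 29), (2, 10, q, b, 23, 24), (20, 1, c, q, 17, 28), (20, 1, c, q, 25, 29), (22, 11, n, t, 27, 19), (22, 11, n, t, 27, 34), (31, 38, u, b, 23, 24), (32, 22, u, b, 23, 24), (5, 4, n, s, 29, 15), (7, 21, m, q, 17, 28), (7, 21, m, q, 25, 29), (9, 25, r, q, 17, 28), (9, 25, r, q, 25, 29)}
σ[D ≠ t]: keep tuples satisfying D ≠ t → {(11, 33, d, q, 17, 28), (11, 33, d, q, 25, 29), (2, 10, q, b, 23, 24), (20, 1, c, q, 17, 28), (20, 1, c, q, 25, 29), (31, 38, u, b, 23, 24), (32, 22, u, b, 23, 24), (5, 4, n, s, 29, 15), (7, 21, m, q, 17, 28), (7, 21, m, q, 25, 29), (9, 25, r, q, 17, 28), (9, 25, r, q, 25, 29)}
π[F, E]: project onto (F, E) (1 duplicate(s) eliminated) → {(c, 28), (c, 29), (d, 28), (d, 29), (m, 28), (m, 29), (n, 15), (q, 24), (r, 28), (r, 29), (u, 24)}

{(c, 28), (c, 29), (d, 28), (d, 29), (m, 28), (m, 29), (n, 15), (q, 24), (r, 28), (r, 29), (u, 24)}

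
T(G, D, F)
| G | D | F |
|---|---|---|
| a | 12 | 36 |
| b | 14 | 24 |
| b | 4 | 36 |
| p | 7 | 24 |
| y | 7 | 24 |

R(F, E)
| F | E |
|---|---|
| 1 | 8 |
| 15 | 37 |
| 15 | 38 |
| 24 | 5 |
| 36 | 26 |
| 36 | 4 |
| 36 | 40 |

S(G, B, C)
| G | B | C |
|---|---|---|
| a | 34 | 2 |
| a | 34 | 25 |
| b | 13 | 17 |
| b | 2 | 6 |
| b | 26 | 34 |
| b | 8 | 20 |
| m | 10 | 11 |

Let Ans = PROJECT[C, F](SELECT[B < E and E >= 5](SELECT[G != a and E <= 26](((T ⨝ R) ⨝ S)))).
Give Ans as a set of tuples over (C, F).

{(17, 36), (20, 36), (6, 24), (6, 36)}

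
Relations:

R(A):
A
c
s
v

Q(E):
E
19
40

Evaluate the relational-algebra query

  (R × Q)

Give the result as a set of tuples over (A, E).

{(c, 19), (c, 40), (s, 19), (s, 40), (v, 19), (v, 40)}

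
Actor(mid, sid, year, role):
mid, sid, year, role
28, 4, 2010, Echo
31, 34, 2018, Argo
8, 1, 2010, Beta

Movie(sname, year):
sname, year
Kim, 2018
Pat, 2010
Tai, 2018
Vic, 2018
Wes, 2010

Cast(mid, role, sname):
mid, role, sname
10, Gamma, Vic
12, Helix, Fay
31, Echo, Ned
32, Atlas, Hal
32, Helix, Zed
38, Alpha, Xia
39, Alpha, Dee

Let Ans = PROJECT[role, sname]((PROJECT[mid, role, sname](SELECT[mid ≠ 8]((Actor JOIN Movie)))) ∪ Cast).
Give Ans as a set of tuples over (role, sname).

{(Alpha, Dee), (Alpha, Xia), (Argo, Kim), (Argo, Tai), (Argo, Vic), (Atlas, Hal), (Echo, Ned), (Echo, Pat), (Echo, Wes), (Gamma, Vic), (Helix, Fay), (Helix, Zed)}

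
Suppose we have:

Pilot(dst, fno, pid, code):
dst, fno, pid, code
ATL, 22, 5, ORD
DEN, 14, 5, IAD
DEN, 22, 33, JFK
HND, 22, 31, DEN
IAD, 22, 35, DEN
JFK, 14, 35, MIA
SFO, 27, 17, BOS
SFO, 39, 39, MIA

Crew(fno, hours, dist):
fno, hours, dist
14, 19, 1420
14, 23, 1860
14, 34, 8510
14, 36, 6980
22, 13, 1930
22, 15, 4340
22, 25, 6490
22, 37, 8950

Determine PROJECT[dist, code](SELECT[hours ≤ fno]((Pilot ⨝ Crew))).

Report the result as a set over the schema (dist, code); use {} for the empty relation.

{(1930, DEN), (1930, JFK), (1930, ORD), (4340, DEN), (4340, JFK), (4340, ORD)}

Natural join on fno: {(ATL, 22, 5, ORD, 13, 1930), (ATL, 22, 5, ORD, 15, 4340), (ATL, 22, 5, ORD, 25, 6490), (ATL, 22, 5, ORD, 37, 8950), (DEN, 14, 5, IAD, 19, 1420), (DEN, 14, 5, IAD, 23, 1860), (DEN, 14, 5, IAD, 34, 8510), (DEN, 14, 5, IAD, 36, 6980), (DEN, 22, 33, JFK, 13, 1930), (DEN, 22, 33, JFK, 15, 4340), (DEN, 22, 33, JFK, 25, 6490), (DEN, 22, 33, JFK, 37, 8950), (HND, 22, 31, DEN, 13, 1930), (HND, 22, 31, DEN, 15, 4340), (HND, 22, 31, DEN, 25, 6490), (HND, 22, 31, DEN, 37, 8950), (IAD, 22, 35, DEN, 13, 1930), (IAD, 22, 35, DEN, 15, 4340), (IAD, 22, 35, DEN, 25, 6490), (IAD, 22, 35, DEN, 37, 8950), (JFK, 14, 35, MIA, 19, 1420), (JFK, 14, 35, MIA, 23, 1860), (JFK, 14, 35, MIA, 34, 8510), (JFK, 14, 35, MIA, 36, 6980)}
σ[hours ≤ fno]: keep tuples satisfying hours ≤ fno → {(ATL, 22, 5, ORD, 13, 1930), (ATL, 22, 5, ORD, 15, 4340), (DEN, 22, 33, JFK, 13, 1930), (DEN, 22, 33, JFK, 15, 4340), (HND, 22, 31, DEN, 13, 1930), (HND, 22, 31, DEN, 15, 4340), (IAD, 22, 35, DEN, 13, 1930), (IAD, 22, 35, DEN, 15, 4340)}
Keep only column(s) dist, code (2 duplicate(s) eliminated): {(1930, DEN), (1930, JFK), (1930, ORD), (4340, DEN), (4340, JFK), (4340, ORD)}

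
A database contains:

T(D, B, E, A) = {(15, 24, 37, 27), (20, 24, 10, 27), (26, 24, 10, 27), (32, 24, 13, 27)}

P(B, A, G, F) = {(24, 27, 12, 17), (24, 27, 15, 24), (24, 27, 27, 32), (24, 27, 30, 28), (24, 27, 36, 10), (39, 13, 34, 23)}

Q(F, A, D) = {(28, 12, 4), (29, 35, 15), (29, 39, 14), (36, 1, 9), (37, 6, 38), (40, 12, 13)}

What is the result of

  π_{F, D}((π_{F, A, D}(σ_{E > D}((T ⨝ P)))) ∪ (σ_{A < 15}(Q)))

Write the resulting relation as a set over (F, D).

T ⋈ P (natural join on B, A): {(15, 24, 37, 27, 12, 17), (15, 24, 37, 27, 15, 24), (15, 24, 37, 27, 27, 32), (15, 24, 37, 27, 30, 28), (15, 24, 37, 27, 36, 10), (20, 24, 10, 27, 12, 17), (20, 24, 10, 27, 15, 24), (20, 24, 10, 27, 27, 32), (20, 24, 10, 27, 30, 28), (20, 24, 10, 27, 36, 10), (26, 24, 10, 27, 12, 17), (26, 24, 10, 27, 15, 24), (26, 24, 10, 27, 27, 32), (26, 24, 10, 27, 30, 28), (26, 24, 10, 27, 36, 10), (32, 24, 13, 27, 12, 17), (32, 24, 13, 27, 15, 24), (32, 24, 13, 27, 27, 32), (32, 24, 13, 27, 30, 28), (32, 24, 13, 27, 36, 10)}
Apply σ_{E > D}; surviving tuples: {(15, 24, 37, 27, 12, 17), (15, 24, 37, 27, 15, 24), (15, 24, 37, 27, 27, 32), (15, 24, 37, 27, 30, 28), (15, 24, 37, 27, 36, 10)}
Projecting to F, A, D: {(10, 27, 15), (17, 27, 15), (24, 27, 15), (28, 27, 15), (32, 27, 15)}
Apply σ_{A < 15}; surviving tuples: {(28, 12, 4), (36, 1, 9), (37, 6, 38), (40, 12, 13)}
Set union of the two operands is {(10, 27, 15), (17, 27, 15), (24, 27, 15), (28, 12, 4), (28, 27, 15), (32, 27, 15), (36, 1, 9), (37, 6, 38), (40, 12, 13)}.
Projecting to F, D: {(10, 15), (17, 15), (24, 15), (28, 15), (28, 4), (32, 15), (36, 9), (37, 38), (40, 13)}

{(10, 15), (17, 15), (24, 15), (28, 15), (28, 4), (32, 15), (36, 9), (37, 38), (40, 13)}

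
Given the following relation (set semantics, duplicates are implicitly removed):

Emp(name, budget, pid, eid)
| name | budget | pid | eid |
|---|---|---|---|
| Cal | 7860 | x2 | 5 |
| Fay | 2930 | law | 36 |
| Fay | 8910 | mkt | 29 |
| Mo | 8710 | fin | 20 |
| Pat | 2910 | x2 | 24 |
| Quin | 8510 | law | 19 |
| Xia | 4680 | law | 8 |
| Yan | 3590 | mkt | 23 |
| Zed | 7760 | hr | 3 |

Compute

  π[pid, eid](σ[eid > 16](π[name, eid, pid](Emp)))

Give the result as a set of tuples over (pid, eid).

{(fin, 20), (law, 19), (law, 36), (mkt, 23), (mkt, 29), (x2, 24)}

Keep only column(s) name, eid, pid: {(Cal, 5, x2), (Fay, 29, mkt), (Fay, 36, law), (Mo, 20, fin), (Pat, 24, x2), (Quin, 19, law), (Xia, 8, law), (Yan, 23, mkt), (Zed, 3, hr)}
σ[eid > 16]: keep tuples satisfying eid > 16 → {(Fay, 29, mkt), (Fay, 36, law), (Mo, 20, fin), (Pat, 24, x2), (Quin, 19, law), (Yan, 23, mkt)}
Keep only column(s) pid, eid: {(fin, 20), (law, 19), (law, 36), (mkt, 23), (mkt, 29), (x2, 24)}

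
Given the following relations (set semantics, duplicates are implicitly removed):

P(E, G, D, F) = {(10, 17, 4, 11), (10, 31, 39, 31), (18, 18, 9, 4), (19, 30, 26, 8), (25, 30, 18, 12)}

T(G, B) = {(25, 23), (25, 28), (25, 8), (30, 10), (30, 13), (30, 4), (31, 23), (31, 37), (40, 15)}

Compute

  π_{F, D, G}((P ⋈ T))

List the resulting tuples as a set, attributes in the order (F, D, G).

{(12, 18, 30), (31, 39, 31), (8, 26, 30)}

Natural join on G: {(10, 31, 39, 31, 23), (10, 31, 39, 31, 37), (19, 30, 26, 8, 10), (19, 30, 26, 8, 13), (19, 30, 26, 8, 4), (25, 30, 18, 12, 10), (25, 30, 18, 12, 13), (25, 30, 18, 12, 4)}
π_{F, D, G} gives {(12, 18, 30), (31, 39, 31), (8, 26, 30)} (5 duplicate(s) eliminated).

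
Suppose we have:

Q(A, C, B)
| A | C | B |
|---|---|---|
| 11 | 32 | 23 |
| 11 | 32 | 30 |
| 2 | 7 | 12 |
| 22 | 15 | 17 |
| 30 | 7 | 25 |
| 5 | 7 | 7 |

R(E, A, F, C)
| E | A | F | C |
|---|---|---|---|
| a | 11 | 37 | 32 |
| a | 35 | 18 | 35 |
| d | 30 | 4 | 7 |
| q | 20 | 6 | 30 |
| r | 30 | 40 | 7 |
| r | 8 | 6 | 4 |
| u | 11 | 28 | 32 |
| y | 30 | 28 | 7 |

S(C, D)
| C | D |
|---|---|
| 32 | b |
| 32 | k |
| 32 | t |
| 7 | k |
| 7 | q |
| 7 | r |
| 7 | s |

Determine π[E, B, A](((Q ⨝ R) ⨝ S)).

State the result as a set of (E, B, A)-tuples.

Q ⋈ R (natural join on A, C): {(11, 32, 23, a, 37), (11, 32, 23, u, 28), (11, 32, 30, a, 37), (11, 32, 30, u, 28), (30, 7, 25, d, 4), (30, 7, 25, r, 40), (30, 7, 25, y, 28)}
(Q ⨝ R) ⋈ S (natural join on C): {(11, 32, 23, a, 37, b), (11, 32, 23, a, 37, k), (11, 32, 23, a, 37, t), (11, 32, 23, u, 28, b), (11, 32, 23, u, 28, k), (11, 32, 23, u, 28, t), (11, 32, 30, a, 37, b), (11, 32, 30, a, 37, k), (11, 32, 30, a, 37, t), (11, 32, 30, u, 28, b), (11, 32, 30, u, 28, k), (11, 32, 30, u, 28, t), (30, 7, 25, d, 4, k), (30, 7, 25, d, 4, q), (30, 7, 25, d, 4, r), (30, 7, 25, d, 4, s), (30, 7, 25, r, 40, k), (30, 7, 25, r, 40, q), (30, 7, 25, r, 40, r), (30, 7, 25, r, 40, s), (30, 7, 25, y, 28, k), (30, 7, 25, y, 28, q), (30, 7, 25, y, 28, r), (30, 7, 25, y, 28, s)}
π_{E, B, A} gives {(a, 23, 11), (a, 30, 11), (d, 25, 30), (r, 25, 30), (u, 23, 11), (u, 30, 11), (y, 25, 30)} (17 duplicate(s) eliminated).

{(a, 23, 11), (a, 30, 11), (d, 25, 30), (r, 25, 30), (u, 23, 11), (u, 30, 11), (y, 25, 30)}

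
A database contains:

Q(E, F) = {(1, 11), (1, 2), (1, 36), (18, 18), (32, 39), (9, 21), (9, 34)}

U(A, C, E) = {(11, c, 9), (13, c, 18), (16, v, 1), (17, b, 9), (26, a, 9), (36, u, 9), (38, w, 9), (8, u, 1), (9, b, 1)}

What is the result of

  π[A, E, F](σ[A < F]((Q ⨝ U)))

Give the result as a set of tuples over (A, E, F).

Natural join on E: {(1, 11, 16, v), (1, 11, 8, u), (1, 11, 9, b), (1, 2, 16, v), (1, 2, 8, u), (1, 2, 9, b), (1, 36, 16, v), (1, 36, 8, u), (1, 36, 9, b), (18, 18, 13, c), (9, 21, 11, c), (9, 21, 17, b), (9, 21, 26, a), (9, 21, 36, u), (9, 21, 38, w), (9, 34, 11, c), (9, 34, 17, b), (9, 34, 26, a), (9, 34, 36, u), (9, 34, 38, w)}
Apply σ_{A < F}; surviving tuples: {(1, 11, 8, u), (1, 11, 9, b), (1, 36, 16, v), (1, 36, 8, u), (1, 36, 9, b), (18, 18, 13, c), (9, 21, 11, c), (9, 21, 17, b), (9, 34, 11, c), (9, 34, 17, b), (9, 34, 26, a)}
Projecting to A, E, F: {(11, 9, 21), (11, 9, 34), (13, 18, 18), (16, 1, 36), (17, 9, 21), (17, 9, 34), (26, 9, 34), (8, 1, 11), (8, 1, 36), (9, 1, 11), (9, 1, 36)}

{(11, 9, 21), (11, 9, 34), (13, 18, 18), (16, 1, 36), (17, 9, 21), (17, 9, 34), (26, 9, 34), (8, 1, 11), (8, 1, 36), (9, 1, 11), (9, 1, 36)}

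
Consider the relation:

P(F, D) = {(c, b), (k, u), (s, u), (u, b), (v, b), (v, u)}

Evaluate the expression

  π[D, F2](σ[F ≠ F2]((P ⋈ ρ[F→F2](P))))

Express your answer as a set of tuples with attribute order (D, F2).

{(b, c), (b, u), (b, v), (u, k), (u, s), (u, v)}

ρ[F→F2]: schema becomes (F2, D); tuples unchanged.
Joining P and ρ[F→F2](P) on D yields {(c, b, c), (c, b, u), (c, b, v), (k, u, k), (k, u, s), (k, u, v), (s, u, k), (s, u, s), (s, u, v), (u, b, c), (u, b, u), (u, b, v), (v, b, c), (v, b, u), (v, b, v), (v, u, k), (v, u, s), (v, u, v)}.
Selection F ≠ F2: {(c, b, u), (c, b, v), (k, u, s), (k, u, v), (s, u, k), (s, u, v), (u, b, c), (u, b, v), (v, b, c), (v, b, u), (v, u, k), (v, u, s)}
Projecting to D, F2 (6 duplicate(s) eliminated): {(b, c), (b, u), (b, v), (u, k), (u, s), (u, v)}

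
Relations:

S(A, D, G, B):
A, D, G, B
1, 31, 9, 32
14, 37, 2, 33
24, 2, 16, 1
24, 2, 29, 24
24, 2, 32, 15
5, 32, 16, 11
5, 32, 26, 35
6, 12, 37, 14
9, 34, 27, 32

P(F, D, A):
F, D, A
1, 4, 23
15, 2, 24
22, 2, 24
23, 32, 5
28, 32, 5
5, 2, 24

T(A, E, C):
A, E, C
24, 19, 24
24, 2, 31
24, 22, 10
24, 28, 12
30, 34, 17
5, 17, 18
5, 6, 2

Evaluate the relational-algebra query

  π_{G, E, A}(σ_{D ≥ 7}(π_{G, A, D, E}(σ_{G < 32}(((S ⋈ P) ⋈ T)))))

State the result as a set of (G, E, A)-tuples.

S ⋈ P (natural join on A, D): {(24, 2, 16, 1, 15), (24, 2, 16, 1, 22), (24, 2, 16, 1, 5), (24, 2, 29, 24, 15), (24, 2, 29, 24, 22), (24, 2, 29, 24, 5), (24, 2, 32, 15, 15), (24, 2, 32, 15, 22), (24, 2, 32, 15, 5), (5, 32, 16, 11, 23), (5, 32, 16, 11, 28), (5, 32, 26, 35, 23), (5, 32, 26, 35, 28)}
(S ⋈ P) ⋈ T (natural join on A): {(24, 2, 16, 1, 15, 19, 24), (24, 2, 16, 1, 15, 2, 31), (24, 2, 16, 1, 15, 22, 10), (24, 2, 16, 1, 15, 28, 12), (24, 2, 16, 1, 22, 19, 24), (24, 2, 16, 1, 22, 2, 31), (24, 2, 16, 1, 22, 22, 10), (24, 2, 16, 1, 22, 28, 12), (24, 2, 16, 1, 5, 19, 24), (24, 2, 16, 1, 5, 2, 31), (24, 2, 16, 1, 5, 22, 10), (24, 2, 16, 1, 5, 28, 12), (24, 2, 29, 24, 15, 19, 24), (24, 2, 29, 24, 15, 2, 31), (24, 2, 29, 24, 15, 22, 10), (24, 2, 29, 24, 15, 28, 12), (24, 2, 29, 24, 22, 19, 24), (24, 2, 29, 24, 22, 2, 31), (24, 2, 29, 24, 22, 22, 10), (24, 2, 29, 24, 22, 28, 12), (24, 2, 29, 24, 5, 19, 24), (24, 2, 29, 24, 5, 2, 31), (24, 2, 29, 24, 5, 22, 10), (24, 2, 29, 24, 5, 28, 12), (24, 2, 32, 15, 15, 19, 24), (24, 2, 32, 15, 15, 2, 31), (24, 2, 32, 15, 15, 22, 10), (24, 2, 32, 15, 15, 28, 12), (24, 2, 32, 15, 22, 19, 24), (24, 2, 32, 15, 22, 2, 31), (24, 2, 32, 15, 22, 22, 10), (24, 2, 32, 15, 22, 28, 12), (24, 2, 32, 15, 5, 19, 24), (24, 2, 32, 15, 5, 2, 31), (24, 2, 32, 15, 5, 22, 10), (24, 2, 32, 15, 5, 28, 12), (5, 32, 16, 11, 23, 17, 18), (5, 32, 16, 11, 23, 6, 2), (5, 32, 16, 11, 28, 17, 18), (5, 32, 16, 11, 28, 6, 2), (5, 32, 26, 35, 23, 17, 18), (5, 32, 26, 35, 23, 6, 2), (5, 32, 26, 35, 28, 17, 18), (5, 32, 26, 35, 28, 6, 2)}
Selection G < 32: {(24, 2, 16, 1, 15, 19, 24), (24, 2, 16, 1, 15, 2, 31), (24, 2, 16, 1, 15, 22, 10), (24, 2, 16, 1, 15, 28, 12), (24, 2, 16, 1, 22, 19, 24), (24, 2, 16, 1, 22, 2, 31), (24, 2, 16, 1, 22, 22, 10), (24, 2, 16, 1, 22, 28, 12), (24, 2, 16, 1, 5, 19, 24), (24, 2, 16, 1, 5, 2, 31), (24, 2, 16, 1, 5, 22, 10), (24, 2, 16, 1, 5, 28, 12), (24, 2, 29, 24, 15, 19, 24), (24, 2, 29, 24, 15, 2, 31), (24, 2, 29, 24, 15, 22, 10), (24, 2, 29, 24, 15, 28, 12), (24, 2, 29, 24, 22, 19, 24), (24, 2, 29, 24, 22, 2, 31), (24, 2, 29, 24, 22, 22, 10), (24, 2, 29, 24, 22, 28, 12), (24, 2, 29, 24, 5, 19, 24), (24, 2, 29, 24, 5, 2, 31), (24, 2, 29, 24, 5, 22, 10), (24, 2, 29, 24, 5, 28, 12), (5, 32, 16, 11, 23, 17, 18), (5, 32, 16, 11, 23, 6, 2), (5, 32, 16, 11, 28, 17, 18), (5, 32, 16, 11, 28, 6, 2), (5, 32, 26, 35, 23, 17, 18), (5, 32, 26, 35, 23, 6, 2), (5, 32, 26, 35, 28, 17, 18), (5, 32, 26, 35, 28, 6, 2)}
Keep only column(s) G, A, D, E (20 duplicate(s) eliminated): {(16, 24, 2, 19), (16, 24, 2, 2), (16, 24, 2, 22), (16, 24, 2, 28), (16, 5, 32, 17), (16, 5, 32, 6), (26, 5, 32, 17), (26, 5, 32, 6), (29, 24, 2, 19), (29, 24, 2, 2), (29, 24, 2, 22), (29, 24, 2, 28)}
Selection D ≥ 7: {(16, 5, 32, 17), (16, 5, 32, 6), (26, 5, 32, 17), (26, 5, 32, 6)}
Keep only column(s) G, E, A: {(16, 17, 5), (16, 6, 5), (26, 17, 5), (26, 6, 5)}

{(16, 17, 5), (16, 6, 5), (26, 17, 5), (26, 6, 5)}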